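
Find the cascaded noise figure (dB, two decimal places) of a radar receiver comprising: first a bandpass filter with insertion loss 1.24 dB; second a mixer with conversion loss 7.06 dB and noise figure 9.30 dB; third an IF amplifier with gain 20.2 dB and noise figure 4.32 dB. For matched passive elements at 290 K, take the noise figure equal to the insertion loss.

Convert to linear (a loss of L dB is a gain of −L dB): F_i = 10^(NF_i/10), G_i = 10^(G_i,dB/10)
  Stage 1: F_1 = 10^(1.24/10) = 1.330, G_1 = 10^(−1.24/10) = 0.7516
  Stage 2: F_2 = 10^(9.30/10) = 8.511, G_2 = 10^(−7.06/10) = 0.1968
  Stage 3: F_3 = 10^(4.32/10) = 2.704, G_3 = 10^(20.2/10) = 104.7
Friis cascade:
  F = 1.330 + (8.511 − 1)/0.7516 + (2.704 − 1)/0.1479 = 22.84
NF = 10 log₁₀(22.84) = 13.59 dB

13.59 dB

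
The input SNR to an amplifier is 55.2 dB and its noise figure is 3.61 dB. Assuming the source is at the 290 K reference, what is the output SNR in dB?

51.59 dB

By definition F = SNR_in/SNR_out, so in dB: SNR_out = SNR_in − NF
SNR_out = 55.2 − 3.61 = 51.59 dB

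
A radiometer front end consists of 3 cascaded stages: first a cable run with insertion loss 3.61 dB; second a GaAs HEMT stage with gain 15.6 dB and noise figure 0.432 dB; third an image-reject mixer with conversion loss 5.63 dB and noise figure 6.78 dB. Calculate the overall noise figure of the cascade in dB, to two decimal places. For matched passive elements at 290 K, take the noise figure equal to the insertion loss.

4.43 dB

Convert to linear (a loss of L dB is a gain of −L dB): F_i = 10^(NF_i/10), G_i = 10^(G_i,dB/10)
  Stage 1: F_1 = 10^(3.61/10) = 2.296, G_1 = 10^(−3.61/10) = 0.4355
  Stage 2: F_2 = 10^(0.432/10) = 1.105, G_2 = 10^(15.6/10) = 36.31
  Stage 3: F_3 = 10^(6.78/10) = 4.764, G_3 = 10^(−5.63/10) = 0.2735
Friis cascade:
  F = 2.296 + (1.105 − 1)/0.4355 + (4.764 − 1)/15.81 = 2.774
NF = 10 log₁₀(2.774) = 4.43 dB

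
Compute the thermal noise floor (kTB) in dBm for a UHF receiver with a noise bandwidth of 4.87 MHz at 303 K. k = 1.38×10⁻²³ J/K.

−106.9 dBm

P_n = kTB = 1.38×10⁻²³ × 303 × 4.87×10⁶ = 2.04×10⁻¹⁴ W
In dBm: 10 log₁₀(2.04×10⁻¹⁴ / 10⁻³) = −106.9 dBm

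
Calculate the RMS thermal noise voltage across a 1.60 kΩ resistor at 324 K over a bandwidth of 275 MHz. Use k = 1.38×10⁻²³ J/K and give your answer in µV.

V_n = √(4kTRB)
4kTRB = 4 × 1.38×10⁻²³ × 324 × 1.60×10³ × 2.75×10⁸ = 7.87×10⁻⁹ V²
V_n = √(7.87×10⁻⁹) = 8.87×10⁻⁵ V = 88.7 µV

88.7 µV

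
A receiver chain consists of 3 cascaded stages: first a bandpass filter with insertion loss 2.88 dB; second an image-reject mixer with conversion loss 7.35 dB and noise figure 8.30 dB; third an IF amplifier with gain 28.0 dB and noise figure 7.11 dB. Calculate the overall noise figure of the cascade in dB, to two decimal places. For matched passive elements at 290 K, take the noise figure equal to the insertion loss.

17.54 dB

Convert to linear (a loss of L dB is a gain of −L dB): F_i = 10^(NF_i/10), G_i = 10^(G_i,dB/10)
  Stage 1: F_1 = 10^(2.88/10) = 1.941, G_1 = 10^(−2.88/10) = 0.5152
  Stage 2: F_2 = 10^(8.30/10) = 6.761, G_2 = 10^(−7.35/10) = 0.1841
  Stage 3: F_3 = 10^(7.11/10) = 5.140, G_3 = 10^(28.0/10) = 631.0
Friis cascade:
  F = 1.941 + (6.761 − 1)/0.5152 + (5.140 − 1)/0.09484 = 56.78
NF = 10 log₁₀(56.78) = 17.54 dB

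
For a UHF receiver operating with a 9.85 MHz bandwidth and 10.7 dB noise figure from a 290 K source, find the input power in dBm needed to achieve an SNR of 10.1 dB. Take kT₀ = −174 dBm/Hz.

−83.3 dBm

Sensitivity = −174 + 10 log₁₀(B) + NF + SNR_min
= −174 + 69.93 + 10.7 + 10.1
= −83.27 dBm → −83.3 dBm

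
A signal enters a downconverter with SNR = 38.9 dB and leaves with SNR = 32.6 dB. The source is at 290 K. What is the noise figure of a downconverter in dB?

NF (dB) = SNR_in(dB) − SNR_out(dB) when the source is at T₀
NF = 38.9 − 32.6 = 6.3 dB

6.3 dB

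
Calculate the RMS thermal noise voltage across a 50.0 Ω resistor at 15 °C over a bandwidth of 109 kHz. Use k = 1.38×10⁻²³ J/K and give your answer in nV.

294 nV

T = 15 °C + 273.15 = 288.15 K
V_n = √(4kTRB)
4kTRB = 4 × 1.38×10⁻²³ × 288.15 × 5.00×10¹ × 1.09×10⁵ = 8.67×10⁻¹⁴ V²
V_n = √(8.67×10⁻¹⁴) = 2.94×10⁻⁷ V = 294 nV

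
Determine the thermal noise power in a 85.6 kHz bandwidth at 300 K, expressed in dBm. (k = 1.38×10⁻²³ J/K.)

−124.5 dBm

P_n = kTB = 1.38×10⁻²³ × 300 × 8.56×10⁴ = 3.54×10⁻¹⁶ W
In dBm: 10 log₁₀(3.54×10⁻¹⁶ / 10⁻³) = −124.5 dBm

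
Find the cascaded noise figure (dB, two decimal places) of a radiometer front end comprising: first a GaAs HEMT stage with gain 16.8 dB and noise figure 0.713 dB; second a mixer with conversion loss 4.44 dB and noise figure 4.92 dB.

0.87 dB

Convert to linear (a loss of L dB is a gain of −L dB): F_i = 10^(NF_i/10), G_i = 10^(G_i,dB/10)
  Stage 1: F_1 = 10^(0.713/10) = 1.178, G_1 = 10^(16.8/10) = 47.86
  Stage 2: F_2 = 10^(4.92/10) = 3.105, G_2 = 10^(−4.44/10) = 0.3597
Friis cascade:
  F = 1.178 + (3.105 − 1)/47.86 = 1.222
NF = 10 log₁₀(1.222) = 0.87 dB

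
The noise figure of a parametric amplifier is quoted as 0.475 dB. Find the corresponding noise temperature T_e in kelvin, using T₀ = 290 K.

F = 10^(0.475/10) = 1.11558
T_e = (F − 1)·T₀ = (1.11558 − 1) × 290 = 33.5 K

33.5 K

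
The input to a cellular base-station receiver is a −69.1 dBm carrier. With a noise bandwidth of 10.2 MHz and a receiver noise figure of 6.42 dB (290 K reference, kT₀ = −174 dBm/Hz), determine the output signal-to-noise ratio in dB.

Noise floor: N = −174 + 10 log₁₀(B) + NF
10 log₁₀(1.02×10⁷) = 70.09 dB
N = −174 + 70.09 + 6.42 = −97.49 dBm
SNR = P_sig − N = −69.1 − (−97.49) = 28.39 dB → 28.4 dB

28.4 dB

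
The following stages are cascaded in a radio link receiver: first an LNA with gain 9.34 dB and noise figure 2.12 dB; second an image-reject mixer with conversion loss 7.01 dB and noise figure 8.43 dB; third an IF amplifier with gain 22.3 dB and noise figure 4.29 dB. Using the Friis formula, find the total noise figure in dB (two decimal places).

Convert to linear (a loss of L dB is a gain of −L dB): F_i = 10^(NF_i/10), G_i = 10^(G_i,dB/10)
  Stage 1: F_1 = 10^(2.12/10) = 1.629, G_1 = 10^(9.34/10) = 8.590
  Stage 2: F_2 = 10^(8.43/10) = 6.966, G_2 = 10^(−7.01/10) = 0.1991
  Stage 3: F_3 = 10^(4.29/10) = 2.685, G_3 = 10^(22.3/10) = 169.8
Friis cascade:
  F = 1.629 + (6.966 − 1)/8.590 + (2.685 − 1)/1.710 = 3.309
NF = 10 log₁₀(3.309) = 5.20 dB

5.20 dB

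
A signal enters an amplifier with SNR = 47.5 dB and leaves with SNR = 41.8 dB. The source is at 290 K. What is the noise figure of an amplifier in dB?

5.7 dB

NF (dB) = SNR_in(dB) − SNR_out(dB) when the source is at T₀
NF = 47.5 − 41.8 = 5.7 dB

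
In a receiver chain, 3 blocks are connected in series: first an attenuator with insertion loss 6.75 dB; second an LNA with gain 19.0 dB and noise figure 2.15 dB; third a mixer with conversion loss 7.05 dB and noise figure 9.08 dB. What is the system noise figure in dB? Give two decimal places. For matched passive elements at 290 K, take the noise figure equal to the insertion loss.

Convert to linear (a loss of L dB is a gain of −L dB): F_i = 10^(NF_i/10), G_i = 10^(G_i,dB/10)
  Stage 1: F_1 = 10^(6.75/10) = 4.732, G_1 = 10^(−6.75/10) = 0.2113
  Stage 2: F_2 = 10^(2.15/10) = 1.641, G_2 = 10^(19.0/10) = 79.43
  Stage 3: F_3 = 10^(9.08/10) = 8.091, G_3 = 10^(−7.05/10) = 0.1972
Friis cascade:
  F = 4.732 + (1.641 − 1)/0.2113 + (8.091 − 1)/16.79 = 8.185
NF = 10 log₁₀(8.185) = 9.13 dB

9.13 dB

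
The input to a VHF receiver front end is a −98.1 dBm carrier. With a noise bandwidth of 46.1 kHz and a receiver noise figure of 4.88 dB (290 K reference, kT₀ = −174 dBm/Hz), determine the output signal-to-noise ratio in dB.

24.4 dB

Noise floor: N = −174 + 10 log₁₀(B) + NF
10 log₁₀(4.61×10⁴) = 46.64 dB
N = −174 + 46.64 + 4.88 = −122.48 dBm
SNR = P_sig − N = −98.1 − (−122.48) = 24.38 dB → 24.4 dB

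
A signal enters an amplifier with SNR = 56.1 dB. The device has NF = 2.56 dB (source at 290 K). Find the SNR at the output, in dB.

By definition F = SNR_in/SNR_out, so in dB: SNR_out = SNR_in − NF
SNR_out = 56.1 − 2.56 = 53.54 dB

53.54 dB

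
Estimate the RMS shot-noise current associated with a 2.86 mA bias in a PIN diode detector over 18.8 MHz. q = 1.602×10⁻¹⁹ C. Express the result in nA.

131 nA

I_n = √(2qI·B)
2qI·B = 2 × 1.602×10⁻¹⁹ × 2.86×10⁻³ × 1.88×10⁷ = 1.72×10⁻¹⁴ A²
I_n = √(1.72×10⁻¹⁴) = 1.31×10⁻⁷ A = 131 nA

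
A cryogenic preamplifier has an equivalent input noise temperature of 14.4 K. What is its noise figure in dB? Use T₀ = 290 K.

0.210 dB

F = 1 + T_e/T₀ = 1 + 14.4/290 = 1.04966
NF = 10 log₁₀(1.04966) = 0.210 dB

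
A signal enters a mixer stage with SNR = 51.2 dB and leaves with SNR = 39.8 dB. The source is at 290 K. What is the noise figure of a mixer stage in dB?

11.4 dB

NF (dB) = SNR_in(dB) − SNR_out(dB) when the source is at T₀
NF = 51.2 − 39.8 = 11.4 dB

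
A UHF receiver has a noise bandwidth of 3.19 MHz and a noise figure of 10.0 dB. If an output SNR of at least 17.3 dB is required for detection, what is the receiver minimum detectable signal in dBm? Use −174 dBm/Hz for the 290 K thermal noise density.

−81.7 dBm

Sensitivity = −174 + 10 log₁₀(B) + NF + SNR_min
= −174 + 65.04 + 10.0 + 17.3
= −81.66 dBm → −81.7 dBm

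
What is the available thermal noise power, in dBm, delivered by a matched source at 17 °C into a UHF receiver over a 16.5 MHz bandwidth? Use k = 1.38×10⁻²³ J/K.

−101.8 dBm

T = 17 °C + 273.15 = 290.15 K
P_n = kTB = 1.38×10⁻²³ × 290.15 × 1.65×10⁷ = 6.61×10⁻¹⁴ W
In dBm: 10 log₁₀(6.61×10⁻¹⁴ / 10⁻³) = −101.8 dBm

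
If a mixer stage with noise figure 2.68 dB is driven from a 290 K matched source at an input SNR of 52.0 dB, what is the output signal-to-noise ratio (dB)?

49.32 dB

By definition F = SNR_in/SNR_out, so in dB: SNR_out = SNR_in − NF
SNR_out = 52.0 − 2.68 = 49.32 dB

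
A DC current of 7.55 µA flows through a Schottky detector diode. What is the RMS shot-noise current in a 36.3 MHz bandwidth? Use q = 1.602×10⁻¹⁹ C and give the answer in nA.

9.37 nA

I_n = √(2qI·B)
2qI·B = 2 × 1.602×10⁻¹⁹ × 7.55×10⁻⁶ × 3.63×10⁷ = 8.78×10⁻¹⁷ A²
I_n = √(8.78×10⁻¹⁷) = 9.37×10⁻⁹ A = 9.37 nA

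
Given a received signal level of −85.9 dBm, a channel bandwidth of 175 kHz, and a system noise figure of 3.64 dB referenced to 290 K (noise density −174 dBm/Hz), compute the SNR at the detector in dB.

Noise floor: N = −174 + 10 log₁₀(B) + NF
10 log₁₀(1.75×10⁵) = 52.43 dB
N = −174 + 52.43 + 3.64 = −117.93 dBm
SNR = P_sig − N = −85.9 − (−117.93) = 32.03 dB → 32.0 dB

32.0 dB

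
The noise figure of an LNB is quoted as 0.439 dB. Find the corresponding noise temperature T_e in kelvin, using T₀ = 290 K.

30.8 K

F = 10^(0.439/10) = 1.10637
T_e = (F − 1)·T₀ = (1.10637 − 1) × 290 = 30.8 K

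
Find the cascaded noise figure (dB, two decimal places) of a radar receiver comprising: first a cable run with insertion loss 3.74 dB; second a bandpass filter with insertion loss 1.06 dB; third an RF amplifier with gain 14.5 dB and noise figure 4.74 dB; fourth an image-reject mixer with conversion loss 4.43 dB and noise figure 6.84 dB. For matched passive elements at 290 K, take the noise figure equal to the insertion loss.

9.73 dB

Convert to linear (a loss of L dB is a gain of −L dB): F_i = 10^(NF_i/10), G_i = 10^(G_i,dB/10)
  Stage 1: F_1 = 10^(3.74/10) = 2.366, G_1 = 10^(−3.74/10) = 0.4227
  Stage 2: F_2 = 10^(1.06/10) = 1.276, G_2 = 10^(−1.06/10) = 0.7834
  Stage 3: F_3 = 10^(4.74/10) = 2.979, G_3 = 10^(14.5/10) = 28.18
  Stage 4: F_4 = 10^(6.84/10) = 4.831, G_4 = 10^(−4.43/10) = 0.3606
Friis cascade:
  F = 2.366 + (1.276 − 1)/0.4227 + (2.979 − 1)/0.3311 + (4.831 − 1)/9.333 = 9.405
NF = 10 log₁₀(9.405) = 9.73 dB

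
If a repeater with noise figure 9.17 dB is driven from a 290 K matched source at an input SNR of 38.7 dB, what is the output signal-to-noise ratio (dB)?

By definition F = SNR_in/SNR_out, so in dB: SNR_out = SNR_in − NF
SNR_out = 38.7 − 9.17 = 29.53 dB

29.53 dB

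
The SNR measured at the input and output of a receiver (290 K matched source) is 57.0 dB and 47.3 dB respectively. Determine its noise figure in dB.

9.7 dB

NF (dB) = SNR_in(dB) − SNR_out(dB) when the source is at T₀
NF = 57.0 − 47.3 = 9.7 dB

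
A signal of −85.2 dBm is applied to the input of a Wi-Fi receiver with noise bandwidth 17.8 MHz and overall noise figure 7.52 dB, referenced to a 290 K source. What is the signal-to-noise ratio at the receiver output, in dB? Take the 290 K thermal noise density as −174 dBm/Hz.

Noise floor: N = −174 + 10 log₁₀(B) + NF
10 log₁₀(1.78×10⁷) = 72.5 dB
N = −174 + 72.5 + 7.52 = −93.98 dBm
SNR = P_sig − N = −85.2 − (−93.98) = 8.78 dB → 8.8 dB

8.8 dB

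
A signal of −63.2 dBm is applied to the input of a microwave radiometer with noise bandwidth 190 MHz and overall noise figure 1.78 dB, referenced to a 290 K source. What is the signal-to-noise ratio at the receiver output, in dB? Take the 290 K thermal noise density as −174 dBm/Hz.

Noise floor: N = −174 + 10 log₁₀(B) + NF
10 log₁₀(1.90×10⁸) = 82.79 dB
N = −174 + 82.79 + 1.78 = −89.43 dBm
SNR = P_sig − N = −63.2 − (−89.43) = 26.23 dB → 26.2 dB

26.2 dB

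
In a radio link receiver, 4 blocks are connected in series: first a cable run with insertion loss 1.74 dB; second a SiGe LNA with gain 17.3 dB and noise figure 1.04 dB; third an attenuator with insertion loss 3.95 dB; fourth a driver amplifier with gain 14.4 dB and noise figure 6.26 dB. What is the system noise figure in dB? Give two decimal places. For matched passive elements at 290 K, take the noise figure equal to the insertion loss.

Convert to linear (a loss of L dB is a gain of −L dB): F_i = 10^(NF_i/10), G_i = 10^(G_i,dB/10)
  Stage 1: F_1 = 10^(1.74/10) = 1.493, G_1 = 10^(−1.74/10) = 0.6699
  Stage 2: F_2 = 10^(1.04/10) = 1.271, G_2 = 10^(17.3/10) = 53.70
  Stage 3: F_3 = 10^(3.95/10) = 2.483, G_3 = 10^(−3.95/10) = 0.4027
  Stage 4: F_4 = 10^(6.26/10) = 4.227, G_4 = 10^(14.4/10) = 27.54
Friis cascade:
  F = 1.493 + (1.271 − 1)/0.6699 + (2.483 − 1)/35.97 + (4.227 − 1)/14.49 = 2.161
NF = 10 log₁₀(2.161) = 3.35 dB

3.35 dB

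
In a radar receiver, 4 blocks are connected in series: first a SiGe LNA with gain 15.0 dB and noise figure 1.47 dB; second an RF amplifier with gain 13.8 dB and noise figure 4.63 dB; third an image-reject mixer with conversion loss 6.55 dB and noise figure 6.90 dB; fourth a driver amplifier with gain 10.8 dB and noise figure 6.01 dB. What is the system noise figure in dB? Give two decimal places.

1.72 dB

Convert to linear (a loss of L dB is a gain of −L dB): F_i = 10^(NF_i/10), G_i = 10^(G_i,dB/10)
  Stage 1: F_1 = 10^(1.47/10) = 1.403, G_1 = 10^(15.0/10) = 31.62
  Stage 2: F_2 = 10^(4.63/10) = 2.904, G_2 = 10^(13.8/10) = 23.99
  Stage 3: F_3 = 10^(6.90/10) = 4.898, G_3 = 10^(−6.55/10) = 0.2213
  Stage 4: F_4 = 10^(6.01/10) = 3.990, G_4 = 10^(10.8/10) = 12.02
Friis cascade:
  F = 1.403 + (2.904 − 1)/31.62 + (4.898 − 1)/758.6 + (3.990 − 1)/167.9 = 1.486
NF = 10 log₁₀(1.486) = 1.72 dB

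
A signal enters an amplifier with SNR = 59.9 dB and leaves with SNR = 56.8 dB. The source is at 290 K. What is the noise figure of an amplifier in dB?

NF (dB) = SNR_in(dB) − SNR_out(dB) when the source is at T₀
NF = 59.9 − 56.8 = 3.1 dB

3.1 dB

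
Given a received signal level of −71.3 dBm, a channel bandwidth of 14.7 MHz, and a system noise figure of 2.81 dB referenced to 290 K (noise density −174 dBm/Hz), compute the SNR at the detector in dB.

Noise floor: N = −174 + 10 log₁₀(B) + NF
10 log₁₀(1.47×10⁷) = 71.67 dB
N = −174 + 71.67 + 2.81 = −99.52 dBm
SNR = P_sig − N = −71.3 − (−99.52) = 28.22 dB → 28.2 dB

28.2 dB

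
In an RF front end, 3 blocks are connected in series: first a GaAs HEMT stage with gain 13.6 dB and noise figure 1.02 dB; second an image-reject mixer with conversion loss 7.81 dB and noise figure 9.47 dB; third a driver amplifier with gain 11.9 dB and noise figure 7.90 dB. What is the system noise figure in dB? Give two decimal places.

4.73 dB

Convert to linear (a loss of L dB is a gain of −L dB): F_i = 10^(NF_i/10), G_i = 10^(G_i,dB/10)
  Stage 1: F_1 = 10^(1.02/10) = 1.265, G_1 = 10^(13.6/10) = 22.91
  Stage 2: F_2 = 10^(9.47/10) = 8.851, G_2 = 10^(−7.81/10) = 0.1656
  Stage 3: F_3 = 10^(7.90/10) = 6.166, G_3 = 10^(11.9/10) = 15.49
Friis cascade:
  F = 1.265 + (8.851 − 1)/22.91 + (6.166 − 1)/3.793 = 2.969
NF = 10 log₁₀(2.969) = 4.73 dB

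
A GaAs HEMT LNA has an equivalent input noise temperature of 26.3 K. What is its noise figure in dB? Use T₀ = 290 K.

0.377 dB

F = 1 + T_e/T₀ = 1 + 26.3/290 = 1.09069
NF = 10 log₁₀(1.09069) = 0.377 dB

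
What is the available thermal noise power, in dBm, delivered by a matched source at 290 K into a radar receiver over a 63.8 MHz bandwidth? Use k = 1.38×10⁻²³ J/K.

−95.9 dBm

P_n = kTB = 1.38×10⁻²³ × 290 × 6.38×10⁷ = 2.55×10⁻¹³ W
In dBm: 10 log₁₀(2.55×10⁻¹³ / 10⁻³) = −95.9 dBm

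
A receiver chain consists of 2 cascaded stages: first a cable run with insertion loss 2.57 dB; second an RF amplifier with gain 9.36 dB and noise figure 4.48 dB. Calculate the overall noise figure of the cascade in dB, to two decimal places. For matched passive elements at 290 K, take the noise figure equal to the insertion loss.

Convert to linear (a loss of L dB is a gain of −L dB): F_i = 10^(NF_i/10), G_i = 10^(G_i,dB/10)
  Stage 1: F_1 = 10^(2.57/10) = 1.807, G_1 = 10^(−2.57/10) = 0.5534
  Stage 2: F_2 = 10^(4.48/10) = 2.805, G_2 = 10^(9.36/10) = 8.630
Friis cascade:
  F = 1.807 + (2.805 − 1)/0.5534 = 5.070
NF = 10 log₁₀(5.070) = 7.05 dB

7.05 dB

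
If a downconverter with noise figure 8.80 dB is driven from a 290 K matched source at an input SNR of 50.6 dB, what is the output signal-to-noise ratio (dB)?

41.80 dB

By definition F = SNR_in/SNR_out, so in dB: SNR_out = SNR_in − NF
SNR_out = 50.6 − 8.80 = 41.80 dB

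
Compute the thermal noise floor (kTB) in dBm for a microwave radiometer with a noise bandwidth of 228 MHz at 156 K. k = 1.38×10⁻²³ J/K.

P_n = kTB = 1.38×10⁻²³ × 156 × 2.28×10⁸ = 4.91×10⁻¹³ W
In dBm: 10 log₁₀(4.91×10⁻¹³ / 10⁻³) = −93.1 dBm

−93.1 dBm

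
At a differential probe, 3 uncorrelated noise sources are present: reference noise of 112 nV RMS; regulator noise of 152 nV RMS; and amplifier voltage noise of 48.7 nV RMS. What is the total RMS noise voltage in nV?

195 nV

Uncorrelated sources add in power (mean-square): V_tot = √(ΣV_i²)
V_tot = √[(1.12×10⁻⁷)² + (1.52×10⁻⁷)² + (4.87×10⁻⁸)²] = 1.95×10⁻⁷ V = 195 nV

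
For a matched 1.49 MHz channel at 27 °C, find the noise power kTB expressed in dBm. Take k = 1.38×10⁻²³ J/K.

−112.1 dBm

T = 27 °C + 273.15 = 300.15 K
P_n = kTB = 1.38×10⁻²³ × 300.15 × 1.49×10⁶ = 6.17×10⁻¹⁵ W
In dBm: 10 log₁₀(6.17×10⁻¹⁵ / 10⁻³) = −112.1 dBm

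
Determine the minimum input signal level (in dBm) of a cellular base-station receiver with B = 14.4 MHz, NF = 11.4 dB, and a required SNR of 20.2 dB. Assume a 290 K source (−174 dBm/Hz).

Sensitivity = −174 + 10 log₁₀(B) + NF + SNR_min
= −174 + 71.58 + 11.4 + 20.2
= −70.82 dBm → −70.8 dBm

−70.8 dBm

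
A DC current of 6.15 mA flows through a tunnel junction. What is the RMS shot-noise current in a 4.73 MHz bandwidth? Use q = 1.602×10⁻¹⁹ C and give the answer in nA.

I_n = √(2qI·B)
2qI·B = 2 × 1.602×10⁻¹⁹ × 6.15×10⁻³ × 4.73×10⁶ = 9.32×10⁻¹⁵ A²
I_n = √(9.32×10⁻¹⁵) = 9.65×10⁻⁸ A = 96.5 nA

96.5 nA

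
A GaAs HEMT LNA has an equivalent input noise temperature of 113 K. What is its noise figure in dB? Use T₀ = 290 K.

F = 1 + T_e/T₀ = 1 + 113/290 = 1.38966
NF = 10 log₁₀(1.38966) = 1.43 dB

1.43 dB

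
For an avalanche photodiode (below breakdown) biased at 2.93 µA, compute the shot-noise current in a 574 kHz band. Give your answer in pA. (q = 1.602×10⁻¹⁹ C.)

734 pA

I_n = √(2qI·B)
2qI·B = 2 × 1.602×10⁻¹⁹ × 2.93×10⁻⁶ × 5.74×10⁵ = 5.39×10⁻¹⁹ A²
I_n = √(5.39×10⁻¹⁹) = 7.34×10⁻¹⁰ A = 734 pA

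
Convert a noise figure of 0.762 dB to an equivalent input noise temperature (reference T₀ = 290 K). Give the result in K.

F = 10^(0.762/10) = 1.19179
T_e = (F − 1)·T₀ = (1.19179 − 1) × 290 = 55.6 K

55.6 K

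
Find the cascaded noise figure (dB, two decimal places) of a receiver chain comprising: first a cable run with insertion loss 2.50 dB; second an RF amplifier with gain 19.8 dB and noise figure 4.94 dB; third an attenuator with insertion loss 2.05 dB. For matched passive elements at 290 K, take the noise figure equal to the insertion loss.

Convert to linear (a loss of L dB is a gain of −L dB): F_i = 10^(NF_i/10), G_i = 10^(G_i,dB/10)
  Stage 1: F_1 = 10^(2.50/10) = 1.778, G_1 = 10^(−2.50/10) = 0.5623
  Stage 2: F_2 = 10^(4.94/10) = 3.119, G_2 = 10^(19.8/10) = 95.50
  Stage 3: F_3 = 10^(2.05/10) = 1.603, G_3 = 10^(−2.05/10) = 0.6237
Friis cascade:
  F = 1.778 + (3.119 − 1)/0.5623 + (1.603 − 1)/53.70 = 5.557
NF = 10 log₁₀(5.557) = 7.45 dB

7.45 dB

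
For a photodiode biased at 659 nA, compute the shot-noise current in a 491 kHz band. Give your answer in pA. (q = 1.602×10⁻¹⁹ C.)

322 pA

I_n = √(2qI·B)
2qI·B = 2 × 1.602×10⁻¹⁹ × 6.59×10⁻⁷ × 4.91×10⁵ = 1.04×10⁻¹⁹ A²
I_n = √(1.04×10⁻¹⁹) = 3.22×10⁻¹⁰ A = 322 pA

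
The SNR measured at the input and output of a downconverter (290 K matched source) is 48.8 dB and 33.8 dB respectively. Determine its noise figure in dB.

15.0 dB

NF (dB) = SNR_in(dB) − SNR_out(dB) when the source is at T₀
NF = 48.8 − 33.8 = 15.0 dB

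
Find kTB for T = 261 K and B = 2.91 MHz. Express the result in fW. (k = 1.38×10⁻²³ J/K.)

P_n = kTB = 1.38×10⁻²³ × 261 × 2.91×10⁶ = 1.05×10⁻¹⁴ W = 10.5 fW

10.5 fW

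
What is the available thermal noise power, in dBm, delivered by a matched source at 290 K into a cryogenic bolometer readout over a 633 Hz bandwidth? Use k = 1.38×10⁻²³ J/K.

P_n = kTB = 1.38×10⁻²³ × 290 × 6.33×10² = 2.53×10⁻¹⁸ W
In dBm: 10 log₁₀(2.53×10⁻¹⁸ / 10⁻³) = −146.0 dBm

−146.0 dBm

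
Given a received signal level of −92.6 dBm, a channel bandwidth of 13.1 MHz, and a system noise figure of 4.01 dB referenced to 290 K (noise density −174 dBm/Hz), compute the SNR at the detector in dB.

6.2 dB

Noise floor: N = −174 + 10 log₁₀(B) + NF
10 log₁₀(1.31×10⁷) = 71.17 dB
N = −174 + 71.17 + 4.01 = −98.82 dBm
SNR = P_sig − N = −92.6 − (−98.82) = 6.22 dB → 6.2 dB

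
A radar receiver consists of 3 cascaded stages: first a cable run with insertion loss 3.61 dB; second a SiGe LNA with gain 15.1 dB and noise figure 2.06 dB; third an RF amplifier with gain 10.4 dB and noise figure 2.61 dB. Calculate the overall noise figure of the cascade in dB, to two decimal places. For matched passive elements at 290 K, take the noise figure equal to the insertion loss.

Convert to linear (a loss of L dB is a gain of −L dB): F_i = 10^(NF_i/10), G_i = 10^(G_i,dB/10)
  Stage 1: F_1 = 10^(3.61/10) = 2.296, G_1 = 10^(−3.61/10) = 0.4355
  Stage 2: F_2 = 10^(2.06/10) = 1.607, G_2 = 10^(15.1/10) = 32.36
  Stage 3: F_3 = 10^(2.61/10) = 1.824, G_3 = 10^(10.4/10) = 10.96
Friis cascade:
  F = 2.296 + (1.607 − 1)/0.4355 + (1.824 − 1)/14.09 = 3.748
NF = 10 log₁₀(3.748) = 5.74 dB

5.74 dB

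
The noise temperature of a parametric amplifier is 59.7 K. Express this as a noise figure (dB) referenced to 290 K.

0.813 dB

F = 1 + T_e/T₀ = 1 + 59.7/290 = 1.20586
NF = 10 log₁₀(1.20586) = 0.813 dB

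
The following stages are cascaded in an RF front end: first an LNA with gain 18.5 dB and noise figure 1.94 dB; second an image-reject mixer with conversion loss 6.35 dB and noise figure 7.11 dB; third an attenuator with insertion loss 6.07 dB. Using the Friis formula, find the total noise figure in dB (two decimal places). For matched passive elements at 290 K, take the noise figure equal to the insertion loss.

2.57 dB

Convert to linear (a loss of L dB is a gain of −L dB): F_i = 10^(NF_i/10), G_i = 10^(G_i,dB/10)
  Stage 1: F_1 = 10^(1.94/10) = 1.563, G_1 = 10^(18.5/10) = 70.79
  Stage 2: F_2 = 10^(7.11/10) = 5.140, G_2 = 10^(−6.35/10) = 0.2317
  Stage 3: F_3 = 10^(6.07/10) = 4.046, G_3 = 10^(−6.07/10) = 0.2472
Friis cascade:
  F = 1.563 + (5.140 − 1)/70.79 + (4.046 − 1)/16.41 = 1.807
NF = 10 log₁₀(1.807) = 2.57 dB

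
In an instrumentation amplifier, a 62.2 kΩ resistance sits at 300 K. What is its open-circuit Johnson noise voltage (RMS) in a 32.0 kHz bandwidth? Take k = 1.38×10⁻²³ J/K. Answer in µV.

5.74 µV

V_n = √(4kTRB)
4kTRB = 4 × 1.38×10⁻²³ × 300 × 6.22×10⁴ × 3.20×10⁴ = 3.30×10⁻¹¹ V²
V_n = √(3.30×10⁻¹¹) = 5.74×10⁻⁶ V = 5.74 µV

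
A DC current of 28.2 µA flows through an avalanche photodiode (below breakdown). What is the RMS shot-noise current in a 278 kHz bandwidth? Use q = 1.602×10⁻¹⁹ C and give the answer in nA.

1.58 nA

I_n = √(2qI·B)
2qI·B = 2 × 1.602×10⁻¹⁹ × 2.82×10⁻⁵ × 2.78×10⁵ = 2.51×10⁻¹⁸ A²
I_n = √(2.51×10⁻¹⁸) = 1.58×10⁻⁹ A = 1.58 nA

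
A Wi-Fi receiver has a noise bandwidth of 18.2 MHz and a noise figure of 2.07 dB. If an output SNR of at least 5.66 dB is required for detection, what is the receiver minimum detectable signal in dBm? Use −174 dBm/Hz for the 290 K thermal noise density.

Sensitivity = −174 + 10 log₁₀(B) + NF + SNR_min
= −174 + 72.6 + 2.07 + 5.66
= −93.67 dBm → −93.7 dBm

−93.7 dBm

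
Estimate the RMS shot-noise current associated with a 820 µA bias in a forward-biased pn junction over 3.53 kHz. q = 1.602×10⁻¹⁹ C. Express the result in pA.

I_n = √(2qI·B)
2qI·B = 2 × 1.602×10⁻¹⁹ × 8.20×10⁻⁴ × 3.53×10³ = 9.27×10⁻¹⁹ A²
I_n = √(9.27×10⁻¹⁹) = 9.63×10⁻¹⁰ A = 963 pA

963 pA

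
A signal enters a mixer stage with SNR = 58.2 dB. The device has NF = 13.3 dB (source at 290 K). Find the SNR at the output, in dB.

44.9 dB

By definition F = SNR_in/SNR_out, so in dB: SNR_out = SNR_in − NF
SNR_out = 58.2 − 13.3 = 44.9 dB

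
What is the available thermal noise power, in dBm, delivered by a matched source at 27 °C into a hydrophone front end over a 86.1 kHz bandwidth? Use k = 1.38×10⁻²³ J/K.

−124.5 dBm

T = 27 °C + 273.15 = 300.15 K
P_n = kTB = 1.38×10⁻²³ × 300.15 × 8.61×10⁴ = 3.57×10⁻¹⁶ W
In dBm: 10 log₁₀(3.57×10⁻¹⁶ / 10⁻³) = −124.5 dBm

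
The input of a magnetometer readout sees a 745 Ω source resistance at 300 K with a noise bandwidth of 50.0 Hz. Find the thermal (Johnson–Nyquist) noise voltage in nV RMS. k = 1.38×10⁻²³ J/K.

V_n = √(4kTRB)
4kTRB = 4 × 1.38×10⁻²³ × 300 × 7.45×10² × 5.00×10¹ = 6.17×10⁻¹⁶ V²
V_n = √(6.17×10⁻¹⁶) = 2.48×10⁻⁸ V = 24.8 nV

24.8 nV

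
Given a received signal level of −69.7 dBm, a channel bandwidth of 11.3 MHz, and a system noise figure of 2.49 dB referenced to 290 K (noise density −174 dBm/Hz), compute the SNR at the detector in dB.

Noise floor: N = −174 + 10 log₁₀(B) + NF
10 log₁₀(1.13×10⁷) = 70.53 dB
N = −174 + 70.53 + 2.49 = −100.98 dBm
SNR = P_sig − N = −69.7 − (−100.98) = 31.28 dB → 31.3 dB

31.3 dB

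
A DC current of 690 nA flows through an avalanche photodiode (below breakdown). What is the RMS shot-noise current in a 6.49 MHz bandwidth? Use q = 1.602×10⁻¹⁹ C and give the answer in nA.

1.20 nA

I_n = √(2qI·B)
2qI·B = 2 × 1.602×10⁻¹⁹ × 6.90×10⁻⁷ × 6.49×10⁶ = 1.43×10⁻¹⁸ A²
I_n = √(1.43×10⁻¹⁸) = 1.20×10⁻⁹ A = 1.20 nA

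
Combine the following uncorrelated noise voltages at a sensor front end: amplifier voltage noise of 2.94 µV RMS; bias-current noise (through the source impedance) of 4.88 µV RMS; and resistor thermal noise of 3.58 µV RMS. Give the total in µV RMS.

Uncorrelated sources add in power (mean-square): V_tot = √(ΣV_i²)
V_tot = √[(2.94×10⁻⁶)² + (4.88×10⁻⁶)² + (3.58×10⁻⁶)²] = 6.73×10⁻⁶ V = 6.73 µV

6.73 µV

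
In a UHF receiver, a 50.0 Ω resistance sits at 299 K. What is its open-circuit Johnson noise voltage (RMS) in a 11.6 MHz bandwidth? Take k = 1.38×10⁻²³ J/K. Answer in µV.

3.09 µV

V_n = √(4kTRB)
4kTRB = 4 × 1.38×10⁻²³ × 299 × 5.00×10¹ × 1.16×10⁷ = 9.57×10⁻¹² V²
V_n = √(9.57×10⁻¹²) = 3.09×10⁻⁶ V = 3.09 µV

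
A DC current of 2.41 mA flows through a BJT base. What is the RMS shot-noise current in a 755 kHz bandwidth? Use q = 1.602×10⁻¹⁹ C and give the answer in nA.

I_n = √(2qI·B)
2qI·B = 2 × 1.602×10⁻¹⁹ × 2.41×10⁻³ × 7.55×10⁵ = 5.83×10⁻¹⁶ A²
I_n = √(5.83×10⁻¹⁶) = 2.41×10⁻⁸ A = 24.1 nA

24.1 nA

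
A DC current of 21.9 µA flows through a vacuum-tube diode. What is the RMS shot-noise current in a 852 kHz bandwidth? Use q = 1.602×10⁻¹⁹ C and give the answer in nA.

I_n = √(2qI·B)
2qI·B = 2 × 1.602×10⁻¹⁹ × 2.19×10⁻⁵ × 8.52×10⁵ = 5.98×10⁻¹⁸ A²
I_n = √(5.98×10⁻¹⁸) = 2.45×10⁻⁹ A = 2.45 nA

2.45 nA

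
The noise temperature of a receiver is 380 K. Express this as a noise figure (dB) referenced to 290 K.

3.64 dB

F = 1 + T_e/T₀ = 1 + 380/290 = 2.31034
NF = 10 log₁₀(2.31034) = 3.64 dB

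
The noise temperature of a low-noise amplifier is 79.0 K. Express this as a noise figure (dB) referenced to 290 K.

1.05 dB

F = 1 + T_e/T₀ = 1 + 79.0/290 = 1.27241
NF = 10 log₁₀(1.27241) = 1.05 dB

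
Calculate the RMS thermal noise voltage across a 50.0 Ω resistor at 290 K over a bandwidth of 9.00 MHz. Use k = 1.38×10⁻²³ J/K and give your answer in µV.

V_n = √(4kTRB)
4kTRB = 4 × 1.38×10⁻²³ × 290 × 5.00×10¹ × 9.00×10⁶ = 7.20×10⁻¹² V²
V_n = √(7.20×10⁻¹²) = 2.68×10⁻⁶ V = 2.68 µV

2.68 µV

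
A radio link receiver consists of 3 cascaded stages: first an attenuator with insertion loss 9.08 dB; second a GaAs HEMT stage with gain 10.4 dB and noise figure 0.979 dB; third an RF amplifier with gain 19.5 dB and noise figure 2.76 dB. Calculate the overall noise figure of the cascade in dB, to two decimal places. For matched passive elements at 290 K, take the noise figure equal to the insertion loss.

10.33 dB

Convert to linear (a loss of L dB is a gain of −L dB): F_i = 10^(NF_i/10), G_i = 10^(G_i,dB/10)
  Stage 1: F_1 = 10^(9.08/10) = 8.091, G_1 = 10^(−9.08/10) = 0.1236
  Stage 2: F_2 = 10^(0.979/10) = 1.253, G_2 = 10^(10.4/10) = 10.96
  Stage 3: F_3 = 10^(2.76/10) = 1.888, G_3 = 10^(19.5/10) = 89.13
Friis cascade:
  F = 8.091 + (1.253 − 1)/0.1236 + (1.888 − 1)/1.355 = 10.79
NF = 10 log₁₀(10.79) = 10.33 dB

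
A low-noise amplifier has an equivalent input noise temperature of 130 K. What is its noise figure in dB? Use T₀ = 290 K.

1.61 dB

F = 1 + T_e/T₀ = 1 + 130/290 = 1.44828
NF = 10 log₁₀(1.44828) = 1.61 dB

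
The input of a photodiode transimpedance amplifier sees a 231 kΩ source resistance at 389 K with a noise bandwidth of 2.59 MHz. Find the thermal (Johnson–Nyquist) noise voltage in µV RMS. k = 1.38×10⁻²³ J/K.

113 µV

V_n = √(4kTRB)
4kTRB = 4 × 1.38×10⁻²³ × 389 × 2.31×10⁵ × 2.59×10⁶ = 1.28×10⁻⁸ V²
V_n = √(1.28×10⁻⁸) = 1.13×10⁻⁴ V = 113 µV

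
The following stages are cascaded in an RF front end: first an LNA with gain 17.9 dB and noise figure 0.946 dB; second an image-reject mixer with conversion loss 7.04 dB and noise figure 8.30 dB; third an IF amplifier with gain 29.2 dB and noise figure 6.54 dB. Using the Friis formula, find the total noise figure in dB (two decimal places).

Convert to linear (a loss of L dB is a gain of −L dB): F_i = 10^(NF_i/10), G_i = 10^(G_i,dB/10)
  Stage 1: F_1 = 10^(0.946/10) = 1.243, G_1 = 10^(17.9/10) = 61.66
  Stage 2: F_2 = 10^(8.30/10) = 6.761, G_2 = 10^(−7.04/10) = 0.1977
  Stage 3: F_3 = 10^(6.54/10) = 4.508, G_3 = 10^(29.2/10) = 831.8
Friis cascade:
  F = 1.243 + (6.761 − 1)/61.66 + (4.508 − 1)/12.19 = 1.625
NF = 10 log₁₀(1.625) = 2.11 dB

2.11 dB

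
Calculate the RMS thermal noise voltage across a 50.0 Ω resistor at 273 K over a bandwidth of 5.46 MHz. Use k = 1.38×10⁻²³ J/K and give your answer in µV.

V_n = √(4kTRB)
4kTRB = 4 × 1.38×10⁻²³ × 273 × 5.00×10¹ × 5.46×10⁶ = 4.11×10⁻¹² V²
V_n = √(4.11×10⁻¹²) = 2.03×10⁻⁶ V = 2.03 µV

2.03 µV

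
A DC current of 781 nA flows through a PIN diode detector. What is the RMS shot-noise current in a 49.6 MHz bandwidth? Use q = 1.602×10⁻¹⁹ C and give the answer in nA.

3.52 nA

I_n = √(2qI·B)
2qI·B = 2 × 1.602×10⁻¹⁹ × 7.81×10⁻⁷ × 4.96×10⁷ = 1.24×10⁻¹⁷ A²
I_n = √(1.24×10⁻¹⁷) = 3.52×10⁻⁹ A = 3.52 nA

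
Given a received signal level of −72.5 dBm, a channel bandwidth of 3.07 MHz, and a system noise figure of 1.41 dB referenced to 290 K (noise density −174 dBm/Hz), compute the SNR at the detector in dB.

35.2 dB

Noise floor: N = −174 + 10 log₁₀(B) + NF
10 log₁₀(3.07×10⁶) = 64.87 dB
N = −174 + 64.87 + 1.41 = −107.72 dBm
SNR = P_sig − N = −72.5 − (−107.72) = 35.22 dB → 35.2 dB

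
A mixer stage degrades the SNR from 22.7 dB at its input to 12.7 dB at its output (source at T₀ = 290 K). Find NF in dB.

NF (dB) = SNR_in(dB) − SNR_out(dB) when the source is at T₀
NF = 22.7 − 12.7 = 10.0 dB

10.0 dB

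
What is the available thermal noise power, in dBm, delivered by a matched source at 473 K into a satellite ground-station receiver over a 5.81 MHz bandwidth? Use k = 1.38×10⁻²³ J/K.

P_n = kTB = 1.38×10⁻²³ × 473 × 5.81×10⁶ = 3.79×10⁻¹⁴ W
In dBm: 10 log₁₀(3.79×10⁻¹⁴ / 10⁻³) = −104.2 dBm

−104.2 dBm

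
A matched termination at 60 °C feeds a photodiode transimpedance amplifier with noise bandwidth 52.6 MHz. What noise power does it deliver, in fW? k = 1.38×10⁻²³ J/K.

242 fW

T = 60 °C + 273.15 = 333.15 K
P_n = kTB = 1.38×10⁻²³ × 333.15 × 5.26×10⁷ = 2.42×10⁻¹³ W = 242 fW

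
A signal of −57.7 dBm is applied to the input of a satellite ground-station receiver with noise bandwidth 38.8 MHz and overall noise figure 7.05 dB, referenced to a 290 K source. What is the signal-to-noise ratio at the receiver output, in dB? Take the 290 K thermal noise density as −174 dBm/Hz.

33.4 dB

Noise floor: N = −174 + 10 log₁₀(B) + NF
10 log₁₀(3.88×10⁷) = 75.89 dB
N = −174 + 75.89 + 7.05 = −91.06 dBm
SNR = P_sig − N = −57.7 − (−91.06) = 33.36 dB → 33.4 dB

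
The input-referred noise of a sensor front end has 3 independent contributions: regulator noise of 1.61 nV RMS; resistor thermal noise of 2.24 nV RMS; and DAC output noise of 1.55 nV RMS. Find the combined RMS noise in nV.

3.16 nV

Uncorrelated sources add in power (mean-square): V_tot = √(ΣV_i²)
V_tot = √[(1.61×10⁻⁹)² + (2.24×10⁻⁹)² + (1.55×10⁻⁹)²] = 3.16×10⁻⁹ V = 3.16 nV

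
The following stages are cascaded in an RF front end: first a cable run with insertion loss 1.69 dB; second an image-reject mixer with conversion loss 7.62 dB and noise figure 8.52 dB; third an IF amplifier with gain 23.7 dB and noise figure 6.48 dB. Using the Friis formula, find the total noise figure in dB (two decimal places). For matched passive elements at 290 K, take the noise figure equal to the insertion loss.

Convert to linear (a loss of L dB is a gain of −L dB): F_i = 10^(NF_i/10), G_i = 10^(G_i,dB/10)
  Stage 1: F_1 = 10^(1.69/10) = 1.476, G_1 = 10^(−1.69/10) = 0.6776
  Stage 2: F_2 = 10^(8.52/10) = 7.112, G_2 = 10^(−7.62/10) = 0.1730
  Stage 3: F_3 = 10^(6.48/10) = 4.446, G_3 = 10^(23.7/10) = 234.4
Friis cascade:
  F = 1.476 + (7.112 − 1)/0.6776 + (4.446 − 1)/0.1172 = 39.90
NF = 10 log₁₀(39.90) = 16.01 dB

16.01 dB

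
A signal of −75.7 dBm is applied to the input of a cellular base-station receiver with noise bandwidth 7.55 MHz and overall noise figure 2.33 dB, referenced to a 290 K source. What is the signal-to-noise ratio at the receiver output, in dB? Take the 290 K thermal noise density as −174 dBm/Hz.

27.2 dB

Noise floor: N = −174 + 10 log₁₀(B) + NF
10 log₁₀(7.55×10⁶) = 68.78 dB
N = −174 + 68.78 + 2.33 = −102.89 dBm
SNR = P_sig − N = −75.7 − (−102.89) = 27.19 dB → 27.2 dB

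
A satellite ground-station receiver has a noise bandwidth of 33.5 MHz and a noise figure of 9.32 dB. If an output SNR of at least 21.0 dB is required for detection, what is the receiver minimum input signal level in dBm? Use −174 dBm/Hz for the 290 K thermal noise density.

−68.4 dBm

Sensitivity = −174 + 10 log₁₀(B) + NF + SNR_min
= −174 + 75.25 + 9.32 + 21.0
= −68.43 dBm → −68.4 dBm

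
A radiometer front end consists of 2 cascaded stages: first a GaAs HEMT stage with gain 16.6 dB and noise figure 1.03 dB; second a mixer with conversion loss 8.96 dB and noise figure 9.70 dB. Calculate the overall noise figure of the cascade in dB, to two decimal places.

1.61 dB

Convert to linear (a loss of L dB is a gain of −L dB): F_i = 10^(NF_i/10), G_i = 10^(G_i,dB/10)
  Stage 1: F_1 = 10^(1.03/10) = 1.268, G_1 = 10^(16.6/10) = 45.71
  Stage 2: F_2 = 10^(9.70/10) = 9.333, G_2 = 10^(−8.96/10) = 0.1271
Friis cascade:
  F = 1.268 + (9.333 − 1)/45.71 = 1.450
NF = 10 log₁₀(1.450) = 1.61 dB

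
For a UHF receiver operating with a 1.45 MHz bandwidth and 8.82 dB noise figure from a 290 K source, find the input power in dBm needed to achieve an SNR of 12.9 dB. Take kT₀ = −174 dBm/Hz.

−90.7 dBm

Sensitivity = −174 + 10 log₁₀(B) + NF + SNR_min
= −174 + 61.61 + 8.82 + 12.9
= −90.67 dBm → −90.7 dBm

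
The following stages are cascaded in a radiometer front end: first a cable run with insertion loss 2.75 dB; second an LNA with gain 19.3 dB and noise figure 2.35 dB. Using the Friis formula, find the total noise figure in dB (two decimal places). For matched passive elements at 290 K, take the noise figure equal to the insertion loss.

Convert to linear (a loss of L dB is a gain of −L dB): F_i = 10^(NF_i/10), G_i = 10^(G_i,dB/10)
  Stage 1: F_1 = 10^(2.75/10) = 1.884, G_1 = 10^(−2.75/10) = 0.5309
  Stage 2: F_2 = 10^(2.35/10) = 1.718, G_2 = 10^(19.3/10) = 85.11
Friis cascade:
  F = 1.884 + (1.718 − 1)/0.5309 = 3.236
NF = 10 log₁₀(3.236) = 5.10 dB

5.10 dB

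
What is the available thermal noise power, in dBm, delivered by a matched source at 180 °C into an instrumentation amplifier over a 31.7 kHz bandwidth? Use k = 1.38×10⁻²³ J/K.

T = 180 °C + 273.15 = 453.15 K
P_n = kTB = 1.38×10⁻²³ × 453.15 × 3.17×10⁴ = 1.98×10⁻¹⁶ W
In dBm: 10 log₁₀(1.98×10⁻¹⁶ / 10⁻³) = −127.0 dBm

−127.0 dBm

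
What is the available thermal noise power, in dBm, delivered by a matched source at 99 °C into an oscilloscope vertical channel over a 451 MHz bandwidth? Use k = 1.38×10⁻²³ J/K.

T = 99 °C + 273.15 = 372.15 K
P_n = kTB = 1.38×10⁻²³ × 372.15 × 4.51×10⁸ = 2.32×10⁻¹² W
In dBm: 10 log₁₀(2.32×10⁻¹² / 10⁻³) = −86.4 dBm

−86.4 dBm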